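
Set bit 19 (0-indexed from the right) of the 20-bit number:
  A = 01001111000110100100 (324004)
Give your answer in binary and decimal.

Mask = 1 << 19 = 10000000000000000000
Bit 19 of A is 0, so OR-ing with the mask flips it to 1.
  01001111000110100100
| 10000000000000000000
----------------------
  11001111000110100100

Answer: 11001111000110100100 (848292)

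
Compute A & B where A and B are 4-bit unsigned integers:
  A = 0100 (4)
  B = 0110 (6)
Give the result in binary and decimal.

Apply & to each column (1 only where both bits are 1):
  0100
& 0110
------
  0100

Answer: 0100 (4)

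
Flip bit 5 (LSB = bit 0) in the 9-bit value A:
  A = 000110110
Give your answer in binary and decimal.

Mask = 1 << 5 = 000100000
Bit 5 of A is 1; XOR with the mask flips it to 0.
  000110110
^ 000100000
-----------
  000010110

Answer: 000010110 (22)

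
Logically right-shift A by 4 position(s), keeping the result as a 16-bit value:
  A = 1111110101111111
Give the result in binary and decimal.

Logical shift right by 4: drop the bottom 4 bit(s), prepend 4 zero(s) on the left.
  1111110101111111  ->  keep [111111010111], discard [1111], prepend 0000
= 0000111111010111

Answer: 0000111111010111 (4055)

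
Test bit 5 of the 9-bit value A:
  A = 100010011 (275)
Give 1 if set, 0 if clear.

Bit 5 is the 6th from the right.
  100010011
     ^
That bit is 0.

Answer: 0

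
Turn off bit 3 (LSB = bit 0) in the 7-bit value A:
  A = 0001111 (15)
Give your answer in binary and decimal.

Mask = ~(1 << 3) = 1110111
Bit 3 of A is 1, so AND-ing with the mask clears it to 0.
  0001111
& 1110111
---------
  0000111

Answer: 0000111 (7)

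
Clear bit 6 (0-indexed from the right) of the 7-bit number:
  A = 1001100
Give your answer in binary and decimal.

Mask = ~(1 << 6) = 0111111
Bit 6 of A is 1, so AND-ing with the mask clears it to 0.
  1001100
& 0111111
---------
  0001100

Answer: 0001100 (12)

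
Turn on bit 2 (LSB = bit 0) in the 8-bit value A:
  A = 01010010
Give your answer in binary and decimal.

Mask = 1 << 2 = 00000100
Bit 2 of A is 0, so OR-ing with the mask flips it to 1.
  01010010
| 00000100
----------
  01010110

Answer: 01010110 (86)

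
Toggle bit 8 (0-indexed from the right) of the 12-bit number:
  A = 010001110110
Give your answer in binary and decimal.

Mask = 1 << 8 = 000100000000
Bit 8 of A is 0; XOR with the mask flips it to 1.
  010001110110
^ 000100000000
--------------
  010101110110

Answer: 010101110110 (1398)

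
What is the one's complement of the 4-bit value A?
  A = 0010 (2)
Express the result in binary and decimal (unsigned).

Flip each bit (0->1, 1->0):
  0010
  1101

Answer: 1101 (13)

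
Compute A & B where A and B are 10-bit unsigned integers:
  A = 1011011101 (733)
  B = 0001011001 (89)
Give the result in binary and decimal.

Apply & to each column (1 only where both bits are 1):
  1011011101
& 0001011001
------------
  0001011001

Answer: 0001011001 (89)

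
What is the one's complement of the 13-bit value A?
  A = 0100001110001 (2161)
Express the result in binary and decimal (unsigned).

Flip each bit (0->1, 1->0):
  0100001110001
  1011110001110

Answer: 1011110001110 (6030)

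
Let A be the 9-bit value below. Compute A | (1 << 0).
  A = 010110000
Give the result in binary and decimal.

Mask = 1 << 0 = 000000001
Bit 0 of A is 0, so OR-ing with the mask flips it to 1.
  010110000
| 000000001
-----------
  010110001

Answer: 010110001 (177)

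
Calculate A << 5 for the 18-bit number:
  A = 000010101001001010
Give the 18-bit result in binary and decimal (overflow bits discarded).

Shift left by 5: drop the top 5 bit(s), append 5 zero(s) on the right.
  000010101001001010  ->  discard [00001], keep [0101001001010], append 00000
= 010100100101000000

Answer: 010100100101000000 (84288)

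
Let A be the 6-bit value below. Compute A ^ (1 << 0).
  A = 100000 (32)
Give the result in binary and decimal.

Mask = 1 << 0 = 000001
Bit 0 of A is 0; XOR with the mask flips it to 1.
  100000
^ 000001
--------
  100001

Answer: 100001 (33)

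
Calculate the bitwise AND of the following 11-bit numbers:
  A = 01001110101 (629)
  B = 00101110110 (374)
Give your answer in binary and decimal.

Apply & to each column (1 only where both bits are 1):
  01001110101
& 00101110110
-------------
  00001110100

Answer: 00001110100 (116)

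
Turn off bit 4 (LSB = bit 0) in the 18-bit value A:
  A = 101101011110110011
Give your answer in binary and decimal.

Mask = ~(1 << 4) = 111111111111101111
Bit 4 of A is 1, so AND-ing with the mask clears it to 0.
  101101011110110011
& 111111111111101111
--------------------
  101101011110100011

Answer: 101101011110100011 (186275)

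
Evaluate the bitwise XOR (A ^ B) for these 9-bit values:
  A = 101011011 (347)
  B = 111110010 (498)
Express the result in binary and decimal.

Apply ^ to each column (1 where bits differ):
  101011011
^ 111110010
-----------
  010101001

Answer: 010101001 (169)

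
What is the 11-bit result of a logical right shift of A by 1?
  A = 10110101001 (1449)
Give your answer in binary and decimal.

Logical shift right by 1: drop the bottom 1 bit(s), prepend 1 zero(s) on the left.
  10110101001  ->  keep [1011010100], discard [1], prepend 0
= 01011010100

Answer: 01011010100 (724)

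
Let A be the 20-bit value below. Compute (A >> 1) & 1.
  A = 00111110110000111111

Bit 1 is the 2nd from the right.
  00111110110000111111
                    ^
That bit is 1.

Answer: 1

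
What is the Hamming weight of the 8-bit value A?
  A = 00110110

00110110
1-bits at positions (from bit 0 = LSB): 1, 2, 4, 5
Count = 4

Answer: 4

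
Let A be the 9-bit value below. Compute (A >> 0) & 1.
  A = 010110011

Bit 0 is the 1st from the right.
  010110011
          ^
That bit is 1.

Answer: 1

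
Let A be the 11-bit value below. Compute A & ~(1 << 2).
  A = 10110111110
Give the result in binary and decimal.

Mask = ~(1 << 2) = 11111111011
Bit 2 of A is 1, so AND-ing with the mask clears it to 0.
  10110111110
& 11111111011
-------------
  10110111010

Answer: 10110111010 (1466)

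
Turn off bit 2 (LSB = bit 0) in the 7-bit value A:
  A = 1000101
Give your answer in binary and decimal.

Mask = ~(1 << 2) = 1111011
Bit 2 of A is 1, so AND-ing with the mask clears it to 0.
  1000101
& 1111011
---------
  1000001

Answer: 1000001 (65)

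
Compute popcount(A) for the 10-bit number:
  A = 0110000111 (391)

0110000111
1-bits at positions (from bit 0 = LSB): 0, 1, 2, 7, 8
Count = 5

Answer: 5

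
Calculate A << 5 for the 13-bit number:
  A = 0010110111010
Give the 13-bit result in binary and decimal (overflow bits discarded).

Shift left by 5: drop the top 5 bit(s), append 5 zero(s) on the right.
  0010110111010  ->  discard [00101], keep [10111010], append 00000
= 1011101000000

Answer: 1011101000000 (5952)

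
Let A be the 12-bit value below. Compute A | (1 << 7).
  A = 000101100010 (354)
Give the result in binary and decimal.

Mask = 1 << 7 = 000010000000
Bit 7 of A is 0, so OR-ing with the mask flips it to 1.
  000101100010
| 000010000000
--------------
  000111100010

Answer: 000111100010 (482)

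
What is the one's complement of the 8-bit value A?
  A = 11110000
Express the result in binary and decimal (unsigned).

Flip each bit (0->1, 1->0):
  11110000
  00001111

Answer: 00001111 (15)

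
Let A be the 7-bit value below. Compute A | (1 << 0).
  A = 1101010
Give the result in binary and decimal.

Mask = 1 << 0 = 0000001
Bit 0 of A is 0, so OR-ing with the mask flips it to 1.
  1101010
| 0000001
---------
  1101011

Answer: 1101011 (107)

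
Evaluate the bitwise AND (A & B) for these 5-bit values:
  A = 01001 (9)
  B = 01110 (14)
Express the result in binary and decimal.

Apply & to each column (1 only where both bits are 1):
  01001
& 01110
-------
  01000

Answer: 01000 (8)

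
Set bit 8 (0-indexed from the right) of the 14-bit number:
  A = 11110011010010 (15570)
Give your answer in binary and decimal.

Mask = 1 << 8 = 00000100000000
Bit 8 of A is 0, so OR-ing with the mask flips it to 1.
  11110011010010
| 00000100000000
----------------
  11110111010010

Answer: 11110111010010 (15826)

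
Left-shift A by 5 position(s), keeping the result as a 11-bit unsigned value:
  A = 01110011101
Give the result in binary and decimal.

Shift left by 5: drop the top 5 bit(s), append 5 zero(s) on the right.
  01110011101  ->  discard [01110], keep [011101], append 00000
= 01110100000

Answer: 01110100000 (928)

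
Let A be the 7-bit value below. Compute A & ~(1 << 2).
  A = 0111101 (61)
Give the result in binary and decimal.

Mask = ~(1 << 2) = 1111011
Bit 2 of A is 1, so AND-ing with the mask clears it to 0.
  0111101
& 1111011
---------
  0111001

Answer: 0111001 (57)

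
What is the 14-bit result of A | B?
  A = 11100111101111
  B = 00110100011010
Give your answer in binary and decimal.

Apply | to each column (1 where either bit is 1):
  11100111101111
| 00110100011010
----------------
  11110111111111

Answer: 11110111111111 (15871)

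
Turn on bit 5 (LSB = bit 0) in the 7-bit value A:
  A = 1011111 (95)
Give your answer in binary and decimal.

Mask = 1 << 5 = 0100000
Bit 5 of A is 0, so OR-ing with the mask flips it to 1.
  1011111
| 0100000
---------
  1111111

Answer: 1111111 (127)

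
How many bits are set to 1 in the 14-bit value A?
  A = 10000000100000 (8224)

10000000100000
1-bits at positions (from bit 0 = LSB): 5, 13
Count = 2

Answer: 2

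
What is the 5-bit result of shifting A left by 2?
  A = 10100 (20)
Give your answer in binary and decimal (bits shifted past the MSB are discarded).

Shift left by 2: drop the top 2 bit(s), append 2 zero(s) on the right.
  10100  ->  discard [10], keep [100], append 00
= 10000

Answer: 10000 (16)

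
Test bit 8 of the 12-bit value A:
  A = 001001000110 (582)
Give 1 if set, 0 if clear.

Bit 8 is the 9th from the right.
  001001000110
     ^
That bit is 0.

Answer: 0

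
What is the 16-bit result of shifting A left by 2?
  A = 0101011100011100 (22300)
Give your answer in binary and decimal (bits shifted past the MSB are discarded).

Shift left by 2: drop the top 2 bit(s), append 2 zero(s) on the right.
  0101011100011100  ->  discard [01], keep [01011100011100], append 00
= 0101110001110000

Answer: 0101110001110000 (23664)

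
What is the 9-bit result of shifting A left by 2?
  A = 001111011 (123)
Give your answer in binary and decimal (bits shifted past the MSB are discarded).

Shift left by 2: drop the top 2 bit(s), append 2 zero(s) on the right.
  001111011  ->  discard [00], keep [1111011], append 00
= 111101100

Answer: 111101100 (492)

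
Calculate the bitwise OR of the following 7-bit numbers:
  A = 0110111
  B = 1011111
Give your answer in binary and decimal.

Apply | to each column (1 where either bit is 1):
  0110111
| 1011111
---------
  1111111

Answer: 1111111 (127)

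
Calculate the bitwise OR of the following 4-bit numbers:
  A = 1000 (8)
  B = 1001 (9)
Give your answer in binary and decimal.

Apply | to each column (1 where either bit is 1):
  1000
| 1001
------
  1001

Answer: 1001 (9)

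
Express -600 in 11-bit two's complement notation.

1. Binary of +600:  01001011000
2. Invert bits:     10110100111
3. Add 1:           10110101000

Answer: 10110101000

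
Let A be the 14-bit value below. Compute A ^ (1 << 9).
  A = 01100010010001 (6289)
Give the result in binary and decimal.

Mask = 1 << 9 = 00001000000000
Bit 9 of A is 0; XOR with the mask flips it to 1.
  01100010010001
^ 00001000000000
----------------
  01101010010001

Answer: 01101010010001 (6801)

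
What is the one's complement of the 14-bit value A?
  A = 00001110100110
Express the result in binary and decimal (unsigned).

Flip each bit (0->1, 1->0):
  00001110100110
  11110001011001

Answer: 11110001011001 (15449)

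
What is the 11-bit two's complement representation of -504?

1. Binary of +504:  00111111000
2. Invert bits:     11000000111
3. Add 1:           11000001000

Answer: 11000001000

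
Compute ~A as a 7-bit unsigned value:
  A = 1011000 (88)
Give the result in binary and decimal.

Flip each bit (0->1, 1->0):
  1011000
  0100111

Answer: 0100111 (39)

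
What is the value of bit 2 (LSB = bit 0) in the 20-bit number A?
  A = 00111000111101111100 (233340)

Bit 2 is the 3rd from the right.
  00111000111101111100
                   ^
That bit is 1.

Answer: 1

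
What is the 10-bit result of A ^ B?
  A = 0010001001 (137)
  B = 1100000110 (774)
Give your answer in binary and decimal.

Apply ^ to each column (1 where bits differ):
  0010001001
^ 1100000110
------------
  1110001111

Answer: 1110001111 (911)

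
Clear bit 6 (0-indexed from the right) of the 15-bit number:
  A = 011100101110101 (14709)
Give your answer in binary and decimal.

Mask = ~(1 << 6) = 111111110111111
Bit 6 of A is 1, so AND-ing with the mask clears it to 0.
  011100101110101
& 111111110111111
-----------------
  011100100110101

Answer: 011100100110101 (14645)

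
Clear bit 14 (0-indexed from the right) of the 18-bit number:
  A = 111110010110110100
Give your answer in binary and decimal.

Mask = ~(1 << 14) = 111011111111111111
Bit 14 of A is 1, so AND-ing with the mask clears it to 0.
  111110010110110100
& 111011111111111111
--------------------
  111010010110110100

Answer: 111010010110110100 (239028)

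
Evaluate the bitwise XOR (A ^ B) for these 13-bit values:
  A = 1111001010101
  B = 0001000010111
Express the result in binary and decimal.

Apply ^ to each column (1 where bits differ):
  1111001010101
^ 0001000010111
---------------
  1110001000010

Answer: 1110001000010 (7234)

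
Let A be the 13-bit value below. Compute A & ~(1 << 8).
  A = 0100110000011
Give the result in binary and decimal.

Mask = ~(1 << 8) = 1111011111111
Bit 8 of A is 1, so AND-ing with the mask clears it to 0.
  0100110000011
& 1111011111111
---------------
  0100010000011

Answer: 0100010000011 (2179)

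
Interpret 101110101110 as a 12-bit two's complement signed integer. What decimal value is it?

MSB is 1, so the value is negative. Find the magnitude:
1. Invert bits:  010001010001
2. Add 1:        010001010010  = 1106
3. Apply sign:   -1106

Answer: -1106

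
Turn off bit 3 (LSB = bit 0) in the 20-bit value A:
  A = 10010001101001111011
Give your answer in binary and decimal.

Mask = ~(1 << 3) = 11111111111111110111
Bit 3 of A is 1, so AND-ing with the mask clears it to 0.
  10010001101001111011
& 11111111111111110111
----------------------
  10010001101001110011

Answer: 10010001101001110011 (596595)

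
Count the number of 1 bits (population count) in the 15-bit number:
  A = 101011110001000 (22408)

101011110001000
1-bits at positions (from bit 0 = LSB): 3, 7, 8, 9, 10, 12, 14
Count = 7

Answer: 7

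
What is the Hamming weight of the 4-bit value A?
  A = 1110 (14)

1110
1-bits at positions (from bit 0 = LSB): 1, 2, 3
Count = 3

Answer: 3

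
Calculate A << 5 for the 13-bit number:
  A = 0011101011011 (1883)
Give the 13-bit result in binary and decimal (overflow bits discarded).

Shift left by 5: drop the top 5 bit(s), append 5 zero(s) on the right.
  0011101011011  ->  discard [00111], keep [01011011], append 00000
= 0101101100000

Answer: 0101101100000 (2912)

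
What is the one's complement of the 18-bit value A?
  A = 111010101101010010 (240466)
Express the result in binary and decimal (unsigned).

Flip each bit (0->1, 1->0):
  111010101101010010
  000101010010101101

Answer: 000101010010101101 (21677)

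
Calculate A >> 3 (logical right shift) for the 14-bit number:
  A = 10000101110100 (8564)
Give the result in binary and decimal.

Logical shift right by 3: drop the bottom 3 bit(s), prepend 3 zero(s) on the left.
  10000101110100  ->  keep [10000101110], discard [100], prepend 000
= 00010000101110

Answer: 00010000101110 (1070)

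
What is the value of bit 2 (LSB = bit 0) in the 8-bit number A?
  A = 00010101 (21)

Bit 2 is the 3rd from the right.
  00010101
       ^
That bit is 1.

Answer: 1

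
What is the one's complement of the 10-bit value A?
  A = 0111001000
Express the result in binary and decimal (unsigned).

Flip each bit (0->1, 1->0):
  0111001000
  1000110111

Answer: 1000110111 (567)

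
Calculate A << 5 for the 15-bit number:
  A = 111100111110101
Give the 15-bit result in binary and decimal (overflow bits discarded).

Shift left by 5: drop the top 5 bit(s), append 5 zero(s) on the right.
  111100111110101  ->  discard [11110], keep [0111110101], append 00000
= 011111010100000

Answer: 011111010100000 (16032)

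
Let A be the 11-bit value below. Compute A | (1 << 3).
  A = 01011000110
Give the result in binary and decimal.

Mask = 1 << 3 = 00000001000
Bit 3 of A is 0, so OR-ing with the mask flips it to 1.
  01011000110
| 00000001000
-------------
  01011001110

Answer: 01011001110 (718)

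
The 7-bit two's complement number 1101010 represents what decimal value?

MSB is 1, so the value is negative. Find the magnitude:
1. Invert bits:  0010101
2. Add 1:        0010110  = 22
3. Apply sign:   -22

Answer: -22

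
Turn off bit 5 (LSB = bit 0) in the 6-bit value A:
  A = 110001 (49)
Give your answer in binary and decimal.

Mask = ~(1 << 5) = 011111
Bit 5 of A is 1, so AND-ing with the mask clears it to 0.
  110001
& 011111
--------
  010001

Answer: 010001 (17)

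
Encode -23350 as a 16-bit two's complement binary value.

1. Binary of +23350:  0101101100110110
2. Invert bits:     1010010011001001
3. Add 1:           1010010011001010

Answer: 1010010011001010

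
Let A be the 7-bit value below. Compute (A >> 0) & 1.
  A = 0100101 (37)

Bit 0 is the 1st from the right.
  0100101
        ^
That bit is 1.

Answer: 1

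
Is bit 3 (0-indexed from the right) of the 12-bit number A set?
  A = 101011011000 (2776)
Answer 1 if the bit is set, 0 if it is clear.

Bit 3 is the 4th from the right.
  101011011000
          ^
That bit is 1.

Answer: 1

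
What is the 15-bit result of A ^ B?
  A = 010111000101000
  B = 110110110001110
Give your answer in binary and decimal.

Apply ^ to each column (1 where bits differ):
  010111000101000
^ 110110110001110
-----------------
  100001110100110

Answer: 100001110100110 (17318)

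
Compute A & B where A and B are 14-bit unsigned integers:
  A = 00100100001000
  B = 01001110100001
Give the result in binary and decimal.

Apply & to each column (1 only where both bits are 1):
  00100100001000
& 01001110100001
----------------
  00000100000000

Answer: 00000100000000 (256)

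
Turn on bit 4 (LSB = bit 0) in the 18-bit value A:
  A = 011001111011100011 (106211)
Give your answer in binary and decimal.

Mask = 1 << 4 = 000000000000010000
Bit 4 of A is 0, so OR-ing with the mask flips it to 1.
  011001111011100011
| 000000000000010000
--------------------
  011001111011110011

Answer: 011001111011110011 (106227)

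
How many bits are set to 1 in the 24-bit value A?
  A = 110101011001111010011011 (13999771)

110101011001111010011011
1-bits at positions (from bit 0 = LSB): 0, 1, 3, 4, 7, 9, 10, 11, 12, 15, 16, 18, 20, 22, 23
Count = 15

Answer: 15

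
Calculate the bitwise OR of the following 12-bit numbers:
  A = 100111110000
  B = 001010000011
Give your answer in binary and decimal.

Apply | to each column (1 where either bit is 1):
  100111110000
| 001010000011
--------------
  101111110011

Answer: 101111110011 (3059)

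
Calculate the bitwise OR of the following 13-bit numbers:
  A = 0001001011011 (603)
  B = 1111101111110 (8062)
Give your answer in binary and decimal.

Apply | to each column (1 where either bit is 1):
  0001001011011
| 1111101111110
---------------
  1111101111111

Answer: 1111101111111 (8063)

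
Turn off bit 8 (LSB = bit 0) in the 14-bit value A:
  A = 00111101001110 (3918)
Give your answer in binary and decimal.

Mask = ~(1 << 8) = 11111011111111
Bit 8 of A is 1, so AND-ing with the mask clears it to 0.
  00111101001110
& 11111011111111
----------------
  00111001001110

Answer: 00111001001110 (3662)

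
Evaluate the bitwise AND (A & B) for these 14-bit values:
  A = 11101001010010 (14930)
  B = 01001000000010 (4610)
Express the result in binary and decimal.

Apply & to each column (1 only where both bits are 1):
  11101001010010
& 01001000000010
----------------
  01001000000010

Answer: 01001000000010 (4610)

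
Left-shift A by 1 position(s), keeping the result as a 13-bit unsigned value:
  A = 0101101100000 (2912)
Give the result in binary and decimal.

Shift left by 1: drop the top 1 bit(s), append 1 zero(s) on the right.
  0101101100000  ->  discard [0], keep [101101100000], append 0
= 1011011000000

Answer: 1011011000000 (5824)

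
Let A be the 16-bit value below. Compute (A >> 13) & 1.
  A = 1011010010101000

Bit 13 is the 14th from the right.
  1011010010101000
    ^
That bit is 1.

Answer: 1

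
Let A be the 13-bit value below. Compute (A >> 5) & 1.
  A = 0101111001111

Bit 5 is the 6th from the right.
  0101111001111
         ^
That bit is 0.

Answer: 0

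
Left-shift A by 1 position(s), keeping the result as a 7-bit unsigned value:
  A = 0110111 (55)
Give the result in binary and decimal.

Shift left by 1: drop the top 1 bit(s), append 1 zero(s) on the right.
  0110111  ->  discard [0], keep [110111], append 0
= 1101110

Answer: 1101110 (110)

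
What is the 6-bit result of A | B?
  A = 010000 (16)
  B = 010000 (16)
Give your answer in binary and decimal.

Apply | to each column (1 where either bit is 1):
  010000
| 010000
--------
  010000

Answer: 010000 (16)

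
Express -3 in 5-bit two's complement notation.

1. Binary of +3:  00011
2. Invert bits:     11100
3. Add 1:           11101

Answer: 11101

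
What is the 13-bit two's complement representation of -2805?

1. Binary of +2805:  0101011110101
2. Invert bits:     1010100001010
3. Add 1:           1010100001011

Answer: 1010100001011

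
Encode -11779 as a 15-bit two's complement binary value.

1. Binary of +11779:  010111000000011
2. Invert bits:     101000111111100
3. Add 1:           101000111111101

Answer: 101000111111101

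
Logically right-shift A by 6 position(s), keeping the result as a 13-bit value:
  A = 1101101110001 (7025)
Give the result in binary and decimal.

Logical shift right by 6: drop the bottom 6 bit(s), prepend 6 zero(s) on the left.
  1101101110001  ->  keep [1101101], discard [110001], prepend 000000
= 0000001101101

Answer: 0000001101101 (109)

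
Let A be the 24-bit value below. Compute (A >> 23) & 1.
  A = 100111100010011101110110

Bit 23 is the 24th from the right.
  100111100010011101110110
  ^
That bit is 1.

Answer: 1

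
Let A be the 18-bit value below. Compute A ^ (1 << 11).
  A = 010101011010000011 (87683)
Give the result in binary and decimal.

Mask = 1 << 11 = 000000100000000000
Bit 11 of A is 0; XOR with the mask flips it to 1.
  010101011010000011
^ 000000100000000000
--------------------
  010101111010000011

Answer: 010101111010000011 (89731)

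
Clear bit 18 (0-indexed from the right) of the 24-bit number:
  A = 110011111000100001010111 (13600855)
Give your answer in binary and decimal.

Mask = ~(1 << 18) = 111110111111111111111111
Bit 18 of A is 1, so AND-ing with the mask clears it to 0.
  110011111000100001010111
& 111110111111111111111111
--------------------------
  110010111000100001010111

Answer: 110010111000100001010111 (13338711)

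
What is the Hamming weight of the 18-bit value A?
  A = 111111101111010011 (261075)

111111101111010011
1-bits at positions (from bit 0 = LSB): 0, 1, 4, 6, 7, 8, 9, 11, 12, 13, 14, 15, 16, 17
Count = 14

Answer: 14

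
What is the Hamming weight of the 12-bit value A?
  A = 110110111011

110110111011
1-bits at positions (from bit 0 = LSB): 0, 1, 3, 4, 5, 7, 8, 10, 11
Count = 9

Answer: 9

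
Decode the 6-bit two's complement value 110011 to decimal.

MSB is 1, so the value is negative. Find the magnitude:
1. Invert bits:  001100
2. Add 1:        001101  = 13
3. Apply sign:   -13

Answer: -13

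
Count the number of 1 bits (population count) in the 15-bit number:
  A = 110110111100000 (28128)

110110111100000
1-bits at positions (from bit 0 = LSB): 5, 6, 7, 8, 10, 11, 13, 14
Count = 8

Answer: 8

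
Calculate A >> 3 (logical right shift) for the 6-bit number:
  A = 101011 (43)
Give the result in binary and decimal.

Logical shift right by 3: drop the bottom 3 bit(s), prepend 3 zero(s) on the left.
  101011  ->  keep [101], discard [011], prepend 000
= 000101

Answer: 000101 (5)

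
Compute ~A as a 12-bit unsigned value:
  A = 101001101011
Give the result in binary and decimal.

Flip each bit (0->1, 1->0):
  101001101011
  010110010100

Answer: 010110010100 (1428)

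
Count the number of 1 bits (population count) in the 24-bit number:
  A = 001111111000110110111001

001111111000110110111001
1-bits at positions (from bit 0 = LSB): 0, 3, 4, 5, 7, 8, 10, 11, 15, 16, 17, 18, 19, 20, 21
Count = 15

Answer: 15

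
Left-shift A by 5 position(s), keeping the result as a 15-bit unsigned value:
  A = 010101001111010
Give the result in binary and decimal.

Shift left by 5: drop the top 5 bit(s), append 5 zero(s) on the right.
  010101001111010  ->  discard [01010], keep [1001111010], append 00000
= 100111101000000

Answer: 100111101000000 (20288)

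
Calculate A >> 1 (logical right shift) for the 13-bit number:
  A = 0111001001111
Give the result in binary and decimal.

Logical shift right by 1: drop the bottom 1 bit(s), prepend 1 zero(s) on the left.
  0111001001111  ->  keep [011100100111], discard [1], prepend 0
= 0011100100111

Answer: 0011100100111 (1831)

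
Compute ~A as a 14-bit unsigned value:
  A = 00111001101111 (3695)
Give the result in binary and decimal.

Flip each bit (0->1, 1->0):
  00111001101111
  11000110010000

Answer: 11000110010000 (12688)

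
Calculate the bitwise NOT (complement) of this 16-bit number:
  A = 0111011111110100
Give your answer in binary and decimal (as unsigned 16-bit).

Flip each bit (0->1, 1->0):
  0111011111110100
  1000100000001011

Answer: 1000100000001011 (34827)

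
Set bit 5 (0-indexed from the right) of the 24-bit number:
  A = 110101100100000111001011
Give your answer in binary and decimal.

Mask = 1 << 5 = 000000000000000000100000
Bit 5 of A is 0, so OR-ing with the mask flips it to 1.
  110101100100000111001011
| 000000000000000000100000
--------------------------
  110101100100000111101011

Answer: 110101100100000111101011 (14041579)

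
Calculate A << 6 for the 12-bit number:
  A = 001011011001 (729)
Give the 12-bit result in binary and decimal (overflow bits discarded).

Shift left by 6: drop the top 6 bit(s), append 6 zero(s) on the right.
  001011011001  ->  discard [001011], keep [011001], append 000000
= 011001000000

Answer: 011001000000 (1600)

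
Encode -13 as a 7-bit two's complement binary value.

1. Binary of +13:  0001101
2. Invert bits:     1110010
3. Add 1:           1110011

Answer: 1110011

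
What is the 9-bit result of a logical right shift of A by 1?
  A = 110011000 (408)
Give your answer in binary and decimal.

Logical shift right by 1: drop the bottom 1 bit(s), prepend 1 zero(s) on the left.
  110011000  ->  keep [11001100], discard [0], prepend 0
= 011001100

Answer: 011001100 (204)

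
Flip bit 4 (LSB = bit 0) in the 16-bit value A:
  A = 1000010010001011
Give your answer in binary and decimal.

Mask = 1 << 4 = 0000000000010000
Bit 4 of A is 0; XOR with the mask flips it to 1.
  1000010010001011
^ 0000000000010000
------------------
  1000010010011011

Answer: 1000010010011011 (33947)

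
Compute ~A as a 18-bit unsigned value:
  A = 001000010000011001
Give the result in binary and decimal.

Flip each bit (0->1, 1->0):
  001000010000011001
  110111101111100110

Answer: 110111101111100110 (228326)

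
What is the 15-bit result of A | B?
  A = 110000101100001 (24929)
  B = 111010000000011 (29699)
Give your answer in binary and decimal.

Apply | to each column (1 where either bit is 1):
  110000101100001
| 111010000000011
-----------------
  111010101100011

Answer: 111010101100011 (30051)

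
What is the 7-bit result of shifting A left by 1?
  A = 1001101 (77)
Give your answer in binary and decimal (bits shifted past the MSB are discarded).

Shift left by 1: drop the top 1 bit(s), append 1 zero(s) on the right.
  1001101  ->  discard [1], keep [001101], append 0
= 0011010

Answer: 0011010 (26)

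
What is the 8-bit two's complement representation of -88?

1. Binary of +88:  01011000
2. Invert bits:     10100111
3. Add 1:           10101000

Answer: 10101000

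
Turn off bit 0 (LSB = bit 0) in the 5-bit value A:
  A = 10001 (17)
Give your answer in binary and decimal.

Mask = ~(1 << 0) = 11110
Bit 0 of A is 1, so AND-ing with the mask clears it to 0.
  10001
& 11110
-------
  10000

Answer: 10000 (16)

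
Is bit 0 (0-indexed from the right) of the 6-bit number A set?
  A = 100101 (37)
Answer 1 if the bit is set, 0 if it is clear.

Bit 0 is the 1st from the right.
  100101
       ^
That bit is 1.

Answer: 1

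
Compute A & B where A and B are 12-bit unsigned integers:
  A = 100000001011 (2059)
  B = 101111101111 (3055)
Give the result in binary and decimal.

Apply & to each column (1 only where both bits are 1):
  100000001011
& 101111101111
--------------
  100000001011

Answer: 100000001011 (2059)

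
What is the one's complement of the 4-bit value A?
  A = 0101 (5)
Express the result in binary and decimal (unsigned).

Flip each bit (0->1, 1->0):
  0101
  1010

Answer: 1010 (10)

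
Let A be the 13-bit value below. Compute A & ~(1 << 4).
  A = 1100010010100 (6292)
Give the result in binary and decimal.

Mask = ~(1 << 4) = 1111111101111
Bit 4 of A is 1, so AND-ing with the mask clears it to 0.
  1100010010100
& 1111111101111
---------------
  1100010000100

Answer: 1100010000100 (6276)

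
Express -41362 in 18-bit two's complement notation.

1. Binary of +41362:  001010000110010010
2. Invert bits:     110101111001101101
3. Add 1:           110101111001101110

Answer: 110101111001101110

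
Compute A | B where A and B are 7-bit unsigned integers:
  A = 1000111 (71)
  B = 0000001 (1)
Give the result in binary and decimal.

Apply | to each column (1 where either bit is 1):
  1000111
| 0000001
---------
  1000111

Answer: 1000111 (71)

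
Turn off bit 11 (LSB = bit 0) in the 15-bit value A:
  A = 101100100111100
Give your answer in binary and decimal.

Mask = ~(1 << 11) = 111011111111111
Bit 11 of A is 1, so AND-ing with the mask clears it to 0.
  101100100111100
& 111011111111111
-----------------
  101000100111100

Answer: 101000100111100 (20796)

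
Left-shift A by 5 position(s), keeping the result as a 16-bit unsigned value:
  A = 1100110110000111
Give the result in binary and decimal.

Shift left by 5: drop the top 5 bit(s), append 5 zero(s) on the right.
  1100110110000111  ->  discard [11001], keep [10110000111], append 00000
= 1011000011100000

Answer: 1011000011100000 (45280)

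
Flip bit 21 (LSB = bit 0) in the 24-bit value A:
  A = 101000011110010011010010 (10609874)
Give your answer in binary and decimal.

Mask = 1 << 21 = 001000000000000000000000
Bit 21 of A is 1; XOR with the mask flips it to 0.
  101000011110010011010010
^ 001000000000000000000000
--------------------------
  100000011110010011010010

Answer: 100000011110010011010010 (8512722)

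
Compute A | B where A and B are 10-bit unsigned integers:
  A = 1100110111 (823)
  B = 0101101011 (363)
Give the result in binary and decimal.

Apply | to each column (1 where either bit is 1):
  1100110111
| 0101101011
------------
  1101111111

Answer: 1101111111 (895)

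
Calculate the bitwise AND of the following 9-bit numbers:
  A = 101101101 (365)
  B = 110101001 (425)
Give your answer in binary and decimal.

Apply & to each column (1 only where both bits are 1):
  101101101
& 110101001
-----------
  100101001

Answer: 100101001 (297)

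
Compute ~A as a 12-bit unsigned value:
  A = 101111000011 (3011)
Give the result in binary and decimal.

Flip each bit (0->1, 1->0):
  101111000011
  010000111100

Answer: 010000111100 (1084)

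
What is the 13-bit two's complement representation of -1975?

1. Binary of +1975:  0011110110111
2. Invert bits:     1100001001000
3. Add 1:           1100001001001

Answer: 1100001001001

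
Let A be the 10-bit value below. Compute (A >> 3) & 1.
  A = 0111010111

Bit 3 is the 4th from the right.
  0111010111
        ^
That bit is 0.

Answer: 0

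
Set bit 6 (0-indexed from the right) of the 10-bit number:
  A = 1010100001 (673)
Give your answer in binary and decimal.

Mask = 1 << 6 = 0001000000
Bit 6 of A is 0, so OR-ing with the mask flips it to 1.
  1010100001
| 0001000000
------------
  1011100001

Answer: 1011100001 (737)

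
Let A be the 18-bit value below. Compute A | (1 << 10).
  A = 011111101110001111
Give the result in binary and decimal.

Mask = 1 << 10 = 000000010000000000
Bit 10 of A is 0, so OR-ing with the mask flips it to 1.
  011111101110001111
| 000000010000000000
--------------------
  011111111110001111

Answer: 011111111110001111 (130959)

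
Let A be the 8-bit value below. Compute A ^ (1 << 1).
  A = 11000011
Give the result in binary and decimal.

Mask = 1 << 1 = 00000010
Bit 1 of A is 1; XOR with the mask flips it to 0.
  11000011
^ 00000010
----------
  11000001

Answer: 11000001 (193)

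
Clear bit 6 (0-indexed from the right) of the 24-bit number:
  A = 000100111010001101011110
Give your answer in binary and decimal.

Mask = ~(1 << 6) = 111111111111111110111111
Bit 6 of A is 1, so AND-ing with the mask clears it to 0.
  000100111010001101011110
& 111111111111111110111111
--------------------------
  000100111010001100011110

Answer: 000100111010001100011110 (1286942)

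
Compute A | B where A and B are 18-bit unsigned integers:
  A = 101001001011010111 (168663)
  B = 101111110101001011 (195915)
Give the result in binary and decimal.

Apply | to each column (1 where either bit is 1):
  101001001011010111
| 101111110101001011
--------------------
  101111111111011111

Answer: 101111111111011111 (196575)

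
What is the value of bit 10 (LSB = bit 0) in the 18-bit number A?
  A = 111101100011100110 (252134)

Bit 10 is the 11th from the right.
  111101100011100110
         ^
That bit is 0.

Answer: 0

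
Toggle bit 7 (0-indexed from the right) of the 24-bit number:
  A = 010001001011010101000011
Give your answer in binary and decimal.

Mask = 1 << 7 = 000000000000000010000000
Bit 7 of A is 0; XOR with the mask flips it to 1.
  010001001011010101000011
^ 000000000000000010000000
--------------------------
  010001001011010111000011

Answer: 010001001011010111000011 (4502979)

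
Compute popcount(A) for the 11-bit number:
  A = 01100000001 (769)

01100000001
1-bits at positions (from bit 0 = LSB): 0, 8, 9
Count = 3

Answer: 3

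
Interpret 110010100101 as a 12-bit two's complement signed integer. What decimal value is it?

MSB is 1, so the value is negative. Find the magnitude:
1. Invert bits:  001101011010
2. Add 1:        001101011011  = 859
3. Apply sign:   -859

Answer: -859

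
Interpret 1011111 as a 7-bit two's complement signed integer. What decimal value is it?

MSB is 1, so the value is negative. Find the magnitude:
1. Invert bits:  0100000
2. Add 1:        0100001  = 33
3. Apply sign:   -33

Answer: -33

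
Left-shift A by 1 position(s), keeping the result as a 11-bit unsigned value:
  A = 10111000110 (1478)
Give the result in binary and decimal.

Shift left by 1: drop the top 1 bit(s), append 1 zero(s) on the right.
  10111000110  ->  discard [1], keep [0111000110], append 0
= 01110001100

Answer: 01110001100 (908)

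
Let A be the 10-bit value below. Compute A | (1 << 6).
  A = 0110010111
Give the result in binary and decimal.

Mask = 1 << 6 = 0001000000
Bit 6 of A is 0, so OR-ing with the mask flips it to 1.
  0110010111
| 0001000000
------------
  0111010111

Answer: 0111010111 (471)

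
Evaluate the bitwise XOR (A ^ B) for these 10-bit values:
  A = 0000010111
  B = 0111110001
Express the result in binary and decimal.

Apply ^ to each column (1 where bits differ):
  0000010111
^ 0111110001
------------
  0111100110

Answer: 0111100110 (486)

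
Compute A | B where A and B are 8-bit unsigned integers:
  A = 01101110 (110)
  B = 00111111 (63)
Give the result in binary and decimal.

Apply | to each column (1 where either bit is 1):
  01101110
| 00111111
----------
  01111111

Answer: 01111111 (127)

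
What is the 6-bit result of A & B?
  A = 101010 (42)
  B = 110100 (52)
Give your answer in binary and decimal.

Apply & to each column (1 only where both bits are 1):
  101010
& 110100
--------
  100000

Answer: 100000 (32)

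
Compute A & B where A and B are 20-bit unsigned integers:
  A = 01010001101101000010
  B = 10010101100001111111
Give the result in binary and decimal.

Apply & to each column (1 only where both bits are 1):
  01010001101101000010
& 10010101100001111111
----------------------
  00010001100001000010

Answer: 00010001100001000010 (71746)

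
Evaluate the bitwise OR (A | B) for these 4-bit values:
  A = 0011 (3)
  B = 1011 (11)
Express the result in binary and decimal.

Apply | to each column (1 where either bit is 1):
  0011
| 1011
------
  1011

Answer: 1011 (11)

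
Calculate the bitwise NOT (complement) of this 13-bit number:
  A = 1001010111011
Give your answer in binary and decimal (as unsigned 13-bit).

Flip each bit (0->1, 1->0):
  1001010111011
  0110101000100

Answer: 0110101000100 (3396)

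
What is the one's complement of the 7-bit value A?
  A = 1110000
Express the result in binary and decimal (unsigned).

Flip each bit (0->1, 1->0):
  1110000
  0001111

Answer: 0001111 (15)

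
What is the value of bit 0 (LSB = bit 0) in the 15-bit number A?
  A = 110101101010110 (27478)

Bit 0 is the 1st from the right.
  110101101010110
                ^
That bit is 0.

Answer: 0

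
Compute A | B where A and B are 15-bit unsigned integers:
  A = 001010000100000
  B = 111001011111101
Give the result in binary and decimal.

Apply | to each column (1 where either bit is 1):
  001010000100000
| 111001011111101
-----------------
  111011011111101

Answer: 111011011111101 (30461)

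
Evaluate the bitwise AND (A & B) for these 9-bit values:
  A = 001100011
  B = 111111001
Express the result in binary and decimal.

Apply & to each column (1 only where both bits are 1):
  001100011
& 111111001
-----------
  001100001

Answer: 001100001 (97)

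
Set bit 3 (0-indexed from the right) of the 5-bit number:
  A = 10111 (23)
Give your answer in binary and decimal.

Mask = 1 << 3 = 01000
Bit 3 of A is 0, so OR-ing with the mask flips it to 1.
  10111
| 01000
-------
  11111

Answer: 11111 (31)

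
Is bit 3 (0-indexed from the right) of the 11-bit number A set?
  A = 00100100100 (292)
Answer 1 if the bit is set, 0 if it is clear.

Bit 3 is the 4th from the right.
  00100100100
         ^
That bit is 0.

Answer: 0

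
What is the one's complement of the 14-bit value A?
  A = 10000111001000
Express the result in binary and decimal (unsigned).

Flip each bit (0->1, 1->0):
  10000111001000
  01111000110111

Answer: 01111000110111 (7735)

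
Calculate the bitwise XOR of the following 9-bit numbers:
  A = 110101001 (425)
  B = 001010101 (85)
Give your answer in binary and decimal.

Apply ^ to each column (1 where bits differ):
  110101001
^ 001010101
-----------
  111111100

Answer: 111111100 (508)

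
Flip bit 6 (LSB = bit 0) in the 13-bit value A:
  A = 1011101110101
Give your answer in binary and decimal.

Mask = 1 << 6 = 0000001000000
Bit 6 of A is 1; XOR with the mask flips it to 0.
  1011101110101
^ 0000001000000
---------------
  1011100110101

Answer: 1011100110101 (5941)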